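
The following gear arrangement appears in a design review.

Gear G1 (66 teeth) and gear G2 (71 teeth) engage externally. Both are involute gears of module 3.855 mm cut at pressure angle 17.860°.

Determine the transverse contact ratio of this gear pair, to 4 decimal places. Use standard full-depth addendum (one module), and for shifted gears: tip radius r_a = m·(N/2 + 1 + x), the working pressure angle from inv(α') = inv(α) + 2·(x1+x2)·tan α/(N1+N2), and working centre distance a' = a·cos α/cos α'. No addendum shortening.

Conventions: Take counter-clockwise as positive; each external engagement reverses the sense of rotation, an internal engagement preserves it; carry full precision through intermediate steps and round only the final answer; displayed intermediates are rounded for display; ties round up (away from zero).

1.9436

recognized (one external pair, fixed centres): single-mesh tooth geometry, m = 3.855, N1 = 66, N2 = 71
base radii: r_b1 = 121.084350, r_b2 = 130.257407
tip radii: r_a1 = 131.070000, r_a2 = 140.707500
no profile shift: α' = α, a' = a
action lengths: √(r_a1²−r_b1²) = 50.178931, √(r_a2²−r_b2²) = 53.212861
base pitch p_b = π·m·cos α = 11.527203
CR = (50.178931 + 53.212861 − 264.067500·sin 17.86000°)/11.527203 = 1.943607
contact ratio ≈ 1.9436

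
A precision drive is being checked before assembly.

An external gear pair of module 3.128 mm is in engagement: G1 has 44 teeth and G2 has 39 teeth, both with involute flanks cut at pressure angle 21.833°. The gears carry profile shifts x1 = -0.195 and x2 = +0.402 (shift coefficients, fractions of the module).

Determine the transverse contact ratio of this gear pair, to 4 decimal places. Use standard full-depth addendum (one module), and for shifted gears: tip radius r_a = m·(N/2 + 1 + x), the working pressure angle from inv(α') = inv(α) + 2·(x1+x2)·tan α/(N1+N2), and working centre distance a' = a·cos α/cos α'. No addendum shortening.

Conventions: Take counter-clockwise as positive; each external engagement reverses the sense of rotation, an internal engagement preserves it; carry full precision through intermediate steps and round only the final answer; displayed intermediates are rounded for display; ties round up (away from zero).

recognized (one external pair, fixed centres): single-mesh tooth geometry, m = 3.128, N1 = 44, N2 = 39
base radii: r_b1 = 63.879951, r_b2 = 56.620866
tip radii: r_a1 = 71.334040, r_a2 = 65.381456
inv(α') = inv(21.833°) + 2·(-0.195+0.402)·tan α/(44+39) = 0.02158035  ⇒  α' = 22.52197°
a' = a·cos α / cos α' = 129.8120·cos 21.833°/cos 22.52197° = 130.449876
action lengths: √(r_a1²−r_b1²) = 31.747396, √(r_a2²−r_b2²) = 32.692696
base pitch p_b = π·m·cos α = 9.122036
CR = (31.747396 + 32.692696 − 130.449876·sin 22.52197°)/9.122036 = 1.586583
contact ratio ≈ 1.5866

1.5866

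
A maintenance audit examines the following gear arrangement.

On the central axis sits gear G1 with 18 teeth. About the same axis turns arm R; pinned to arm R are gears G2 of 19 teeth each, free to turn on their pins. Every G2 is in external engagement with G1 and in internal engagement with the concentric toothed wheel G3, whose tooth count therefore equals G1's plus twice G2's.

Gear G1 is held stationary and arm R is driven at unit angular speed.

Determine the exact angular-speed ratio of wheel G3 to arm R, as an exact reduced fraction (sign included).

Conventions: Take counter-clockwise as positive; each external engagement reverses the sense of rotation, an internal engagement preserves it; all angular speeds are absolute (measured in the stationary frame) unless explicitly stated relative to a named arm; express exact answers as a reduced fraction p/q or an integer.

planetary set (18T centre, 19T on arm, 56T internal) — Willis relation
ring teeth: 18 + 2·19 = 56
18(ω_sun−ω_arm) = −56(ω_ring−ω_arm),  ω_sun = 0, ω_arm = 1
ω_ring = 1 − (18/56)(0−1) = 37/28
ω_out/ω_in = 37/28

37/28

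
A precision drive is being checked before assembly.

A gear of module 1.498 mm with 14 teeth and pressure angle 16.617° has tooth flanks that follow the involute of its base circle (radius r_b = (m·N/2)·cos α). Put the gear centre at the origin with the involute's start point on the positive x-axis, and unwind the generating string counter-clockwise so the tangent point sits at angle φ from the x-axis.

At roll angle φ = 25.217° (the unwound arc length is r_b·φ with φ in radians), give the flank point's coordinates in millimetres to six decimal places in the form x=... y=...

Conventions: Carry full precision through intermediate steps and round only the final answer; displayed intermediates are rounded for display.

x=10.974642 y=0.280052

class = single-mesh tooth geometry [base-circle involute, m = 1.498, 14T]
pitch radius r_p = m·N/2 = 1.498·14/2 = 10.486000
base radius r_b = r_p·cos α = 10.486000·cos 16.617° = 10.048081
roll angle φ = 25.217° = 0.44011968 rad
x = r_b·(cos φ + φ·sin φ) = 10.974642
y = r_b·(sin φ − φ·cos φ) = 0.280052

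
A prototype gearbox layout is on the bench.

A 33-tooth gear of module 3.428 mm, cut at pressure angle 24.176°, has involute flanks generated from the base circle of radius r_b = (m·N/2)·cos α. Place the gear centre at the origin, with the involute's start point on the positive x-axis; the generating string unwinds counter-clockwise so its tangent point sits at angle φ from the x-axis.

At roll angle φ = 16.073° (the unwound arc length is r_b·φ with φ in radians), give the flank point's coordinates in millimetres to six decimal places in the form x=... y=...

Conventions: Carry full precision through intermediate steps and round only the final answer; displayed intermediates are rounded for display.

x=53.591654 y=0.376737

single-mesh involute tooth geometry (33T wheel at module 3.428)
pitch radius r_p = m·N/2 = 3.428·33/2 = 56.562000
base radius r_b = r_p·cos α = 56.562000·cos 24.176° = 51.601046
roll angle φ = 16.073° = 0.28052677 rad
x = r_b·(cos φ + φ·sin φ) = 53.591654
y = r_b·(sin φ − φ·cos φ) = 0.376737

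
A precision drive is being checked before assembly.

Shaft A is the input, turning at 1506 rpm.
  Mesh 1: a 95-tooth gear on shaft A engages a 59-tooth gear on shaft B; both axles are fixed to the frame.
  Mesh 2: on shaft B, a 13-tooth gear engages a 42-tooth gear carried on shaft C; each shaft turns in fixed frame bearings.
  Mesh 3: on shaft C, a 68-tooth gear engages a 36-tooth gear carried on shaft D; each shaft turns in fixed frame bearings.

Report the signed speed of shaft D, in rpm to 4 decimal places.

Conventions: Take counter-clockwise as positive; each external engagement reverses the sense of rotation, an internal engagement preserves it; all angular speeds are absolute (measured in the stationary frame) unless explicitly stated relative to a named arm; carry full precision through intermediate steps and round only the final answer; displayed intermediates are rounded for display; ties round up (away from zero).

recognized (4 fixed axles, 3 meshes): fixed-axis compound train
mesh 1 [95T→59T]: ω = 1506.0000×95/59 = 2424.9153 rpm, sense flips to −
mesh 2 [13T→42T]: ω = 2424.9153×13/42 = 750.5690 rpm, sense flips to +
mesh 3 [68T→36T]: ω = 750.5690×68/36 = 1417.7415 rpm, sense flips to −
signed output speed = -1417.7415 rpm

-1417.7415 rpm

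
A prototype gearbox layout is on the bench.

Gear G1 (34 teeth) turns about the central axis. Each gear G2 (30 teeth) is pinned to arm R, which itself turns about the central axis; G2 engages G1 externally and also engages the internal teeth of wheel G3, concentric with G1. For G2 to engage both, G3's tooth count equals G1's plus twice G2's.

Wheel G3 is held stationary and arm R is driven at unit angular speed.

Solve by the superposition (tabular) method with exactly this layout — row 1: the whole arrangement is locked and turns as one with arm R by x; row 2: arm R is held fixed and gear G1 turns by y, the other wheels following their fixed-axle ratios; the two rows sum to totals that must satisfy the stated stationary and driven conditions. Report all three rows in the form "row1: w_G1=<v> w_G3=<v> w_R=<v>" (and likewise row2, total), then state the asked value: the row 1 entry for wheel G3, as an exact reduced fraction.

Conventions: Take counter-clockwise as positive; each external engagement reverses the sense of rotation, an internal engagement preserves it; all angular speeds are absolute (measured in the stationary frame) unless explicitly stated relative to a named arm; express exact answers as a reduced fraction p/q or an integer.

topology: planetary set — G1 34T / G2 30T / G3 94T, arm = carrier (Willis)
row 1 (train locked, turned with arm): all members turn x
row 2 (arm held, sun turns y): ω_ring = −(34/94)·y, ω_arm = 0
boundary: total ω_ring = x − (34/94)·y = 0 and total ω_arm = x = 1  ⇒  y = 47/17, x = 1
row 2 ring = −(34/94)·47/17 = -1
totals (row 1 + row 2): sun 1 + 47/17 = 64/17, ring 1 + (-1) = 0, arm 1 + 0 = 1
asked cell (row1, ring) = 1

row1: w_G1=1 w_G3=1 w_R=1
row2: w_G1=47/17 w_G3=-1 w_R=0
total: w_G1=64/17 w_G3=0 w_R=1
asked value: 1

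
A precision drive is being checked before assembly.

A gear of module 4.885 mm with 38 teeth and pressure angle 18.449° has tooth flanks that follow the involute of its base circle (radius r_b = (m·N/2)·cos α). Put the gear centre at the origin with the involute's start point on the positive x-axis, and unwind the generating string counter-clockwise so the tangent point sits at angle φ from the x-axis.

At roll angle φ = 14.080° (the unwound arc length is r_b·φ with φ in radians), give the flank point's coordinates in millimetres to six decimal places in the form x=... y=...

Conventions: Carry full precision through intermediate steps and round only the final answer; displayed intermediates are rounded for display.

x=90.663322 y=0.432910

class = single-mesh tooth geometry [base-circle involute, m = 4.885, 38T]
pitch radius r_p = m·N/2 = 4.885·38/2 = 92.815000
base radius r_b = r_p·cos α = 92.815000·cos 18.449° = 88.044840
roll angle φ = 14.080° = 0.24574236 rad
x = r_b·(cos φ + φ·sin φ) = 90.663322
y = r_b·(sin φ − φ·cos φ) = 0.432910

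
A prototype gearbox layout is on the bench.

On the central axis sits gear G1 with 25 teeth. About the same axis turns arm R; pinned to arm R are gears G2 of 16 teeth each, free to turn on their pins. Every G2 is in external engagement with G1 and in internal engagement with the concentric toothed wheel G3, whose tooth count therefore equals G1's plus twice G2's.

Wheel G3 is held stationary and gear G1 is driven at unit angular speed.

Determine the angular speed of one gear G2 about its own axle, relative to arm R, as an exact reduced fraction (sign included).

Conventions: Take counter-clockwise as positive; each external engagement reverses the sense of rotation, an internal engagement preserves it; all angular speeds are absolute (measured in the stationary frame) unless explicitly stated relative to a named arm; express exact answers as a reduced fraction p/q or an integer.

planetary set (25T centre, 16T on arm, 57T internal) — Willis relation
ring teeth: 25 + 2·16 = 57
25(ω_sun−ω_arm) = −57(ω_ring−ω_arm),  ω_ring = 0, ω_sun = 1
25(1−ω_arm) = −57(0−ω_arm)  ⇒  82·ω_arm = 25  ⇒  ω_arm = 25/82
sun–planet mesh: 25·(1−25/82) = −16·(ω_p−ω_arm)  ⇒  ω_p−ω_arm = -1425/1312
exact speed ratio = -1425/1312

-1425/1312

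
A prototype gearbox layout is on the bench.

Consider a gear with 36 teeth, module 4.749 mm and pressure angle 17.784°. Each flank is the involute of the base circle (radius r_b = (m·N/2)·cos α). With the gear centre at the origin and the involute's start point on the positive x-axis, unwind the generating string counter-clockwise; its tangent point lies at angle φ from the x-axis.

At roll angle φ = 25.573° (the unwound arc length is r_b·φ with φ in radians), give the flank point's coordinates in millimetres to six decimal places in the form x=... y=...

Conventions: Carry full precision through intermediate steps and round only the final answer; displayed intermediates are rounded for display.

x=89.105575 y=2.364770

topology: single-mesh involute geometry — m = 4.749, N = 36
pitch radius r_p = m·N/2 = 4.749·36/2 = 85.482000
base radius r_b = r_p·cos α = 85.482000·cos 17.784° = 81.397219
roll angle φ = 25.573° = 0.44633305 rad
x = r_b·(cos φ + φ·sin φ) = 89.105575
y = r_b·(sin φ − φ·cos φ) = 2.364770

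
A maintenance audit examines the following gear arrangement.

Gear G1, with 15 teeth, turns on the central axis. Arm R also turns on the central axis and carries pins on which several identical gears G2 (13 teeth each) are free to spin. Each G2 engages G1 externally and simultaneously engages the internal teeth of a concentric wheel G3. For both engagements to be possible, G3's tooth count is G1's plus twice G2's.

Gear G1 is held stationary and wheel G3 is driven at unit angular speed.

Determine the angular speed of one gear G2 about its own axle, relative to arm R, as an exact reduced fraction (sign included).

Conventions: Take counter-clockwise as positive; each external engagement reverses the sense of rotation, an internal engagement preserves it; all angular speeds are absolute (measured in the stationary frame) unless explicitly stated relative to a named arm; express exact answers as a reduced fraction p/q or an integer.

class = planetary set [G3 = 15+2·13 = 41; Willis about the carrier]
ring teeth: 15 + 2·13 = 41
15(ω_sun−ω_arm) = −41(ω_ring−ω_arm),  ω_sun = 0, ω_ring = 1
15(0−ω_arm) = −41(1−ω_arm)  ⇒  56·ω_arm = 41  ⇒  ω_arm = 41/56
sun–planet mesh: 15·(0−41/56) = −13·(ω_p−ω_arm)  ⇒  ω_p−ω_arm = 615/728
exact speed ratio = 615/728

615/728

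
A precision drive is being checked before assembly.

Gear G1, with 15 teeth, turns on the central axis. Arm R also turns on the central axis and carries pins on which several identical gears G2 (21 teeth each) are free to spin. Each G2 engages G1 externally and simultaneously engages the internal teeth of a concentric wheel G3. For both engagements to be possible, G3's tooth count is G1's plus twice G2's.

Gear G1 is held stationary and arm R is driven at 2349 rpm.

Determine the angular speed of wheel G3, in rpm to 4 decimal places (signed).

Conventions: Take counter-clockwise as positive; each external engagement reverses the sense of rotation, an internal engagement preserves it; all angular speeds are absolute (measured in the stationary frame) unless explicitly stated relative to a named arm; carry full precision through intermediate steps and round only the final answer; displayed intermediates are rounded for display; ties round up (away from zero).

class = planetary set [G3 = 15+2·21 = 57; Willis about the carrier]
normalise by the input: solve with ω_arm = 1, then scale by 2349 rpm
ring teeth: 15 + 2·21 = 57
15(ω_sun−ω_arm) = −57(ω_ring−ω_arm),  ω_sun = 0, ω_arm = 1
ω_ring = 1 − (15/57)(0−1) = 24/19
scale: ω_ring = 24/19 × 2349 rpm = +2967.1579 rpm

+2967.1579 rpm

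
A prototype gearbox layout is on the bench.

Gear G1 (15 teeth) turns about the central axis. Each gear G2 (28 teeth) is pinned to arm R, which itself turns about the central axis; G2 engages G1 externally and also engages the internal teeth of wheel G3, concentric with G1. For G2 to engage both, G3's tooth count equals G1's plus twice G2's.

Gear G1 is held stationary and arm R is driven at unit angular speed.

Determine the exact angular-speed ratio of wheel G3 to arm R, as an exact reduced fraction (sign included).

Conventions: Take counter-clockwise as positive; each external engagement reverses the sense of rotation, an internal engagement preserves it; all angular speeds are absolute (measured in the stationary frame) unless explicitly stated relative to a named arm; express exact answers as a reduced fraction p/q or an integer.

topology: planetary set — G1 15T / G2 28T / G3 71T, arm = carrier (Willis)
ring teeth: 15 + 2·28 = 71
15(ω_sun−ω_arm) = −71(ω_ring−ω_arm),  ω_sun = 0, ω_arm = 1
ω_ring = 1 − (15/71)(0−1) = 86/71
ω_out/ω_in = 86/71

86/71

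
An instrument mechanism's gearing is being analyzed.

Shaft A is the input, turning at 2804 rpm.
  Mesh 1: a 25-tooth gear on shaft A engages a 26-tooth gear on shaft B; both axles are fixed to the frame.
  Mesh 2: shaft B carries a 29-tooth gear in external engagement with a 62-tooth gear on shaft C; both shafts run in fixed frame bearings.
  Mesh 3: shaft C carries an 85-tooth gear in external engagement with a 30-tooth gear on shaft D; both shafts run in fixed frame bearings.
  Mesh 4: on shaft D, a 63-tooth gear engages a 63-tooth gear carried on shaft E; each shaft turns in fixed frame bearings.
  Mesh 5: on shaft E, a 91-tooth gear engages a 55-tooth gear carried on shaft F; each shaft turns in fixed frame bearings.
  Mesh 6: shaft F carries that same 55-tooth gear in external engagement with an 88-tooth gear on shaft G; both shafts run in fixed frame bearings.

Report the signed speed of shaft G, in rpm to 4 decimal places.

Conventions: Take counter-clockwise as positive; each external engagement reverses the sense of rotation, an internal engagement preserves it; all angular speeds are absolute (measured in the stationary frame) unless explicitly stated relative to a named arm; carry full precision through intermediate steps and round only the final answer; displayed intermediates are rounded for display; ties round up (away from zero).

class = fixed-axis compound train [6 meshes; 6 ratios multiply, 6 sense flips]
mesh 1 [25T→26T]: ω = 2804.0000×25/26 = 2696.1538 rpm, sense flips to −
mesh 2 [29T→62T]: ω = 2696.1538×29/62 = 1261.1042 rpm, sense flips to +
mesh 3 [85T→30T]: ω = 1261.1042×85/30 = 3573.1286 rpm, sense flips to −
mesh 4 [63T→63T]: ω = 3573.1286×63/63 = 3573.1286 rpm, sense flips to +
mesh 5 [91T→55T]: ω = 3573.1286×91/55 = 5911.9037 rpm, sense flips to −
mesh 6 [55T→88T]: ω = 5911.9037×55/88 = 3694.9398 rpm, sense flips to +
signed output speed = +3694.9398 rpm

+3694.9398 rpm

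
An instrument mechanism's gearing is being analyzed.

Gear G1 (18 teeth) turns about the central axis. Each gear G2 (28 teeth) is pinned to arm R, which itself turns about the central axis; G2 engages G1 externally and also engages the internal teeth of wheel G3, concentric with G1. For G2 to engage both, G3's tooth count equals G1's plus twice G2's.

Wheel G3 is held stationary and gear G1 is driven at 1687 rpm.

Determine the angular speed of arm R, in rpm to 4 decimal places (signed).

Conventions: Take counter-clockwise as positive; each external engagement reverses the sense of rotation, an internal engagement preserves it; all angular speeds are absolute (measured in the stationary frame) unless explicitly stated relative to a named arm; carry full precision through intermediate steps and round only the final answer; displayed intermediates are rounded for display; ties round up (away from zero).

+330.0652 rpm

topology: planetary set — G1 18T / G2 28T / G3 74T, arm = carrier (Willis)
normalise by the input: solve with ω_sun = 1, then scale by 1687 rpm
ring teeth: 18 + 2·28 = 74
18(ω_sun−ω_arm) = −74(ω_ring−ω_arm),  ω_ring = 0, ω_sun = 1
18(1−ω_arm) = −74(0−ω_arm)  ⇒  92·ω_arm = 18  ⇒  ω_arm = 9/46
scale: ω_arm = 9/46 × 1687 rpm = +330.0652 rpm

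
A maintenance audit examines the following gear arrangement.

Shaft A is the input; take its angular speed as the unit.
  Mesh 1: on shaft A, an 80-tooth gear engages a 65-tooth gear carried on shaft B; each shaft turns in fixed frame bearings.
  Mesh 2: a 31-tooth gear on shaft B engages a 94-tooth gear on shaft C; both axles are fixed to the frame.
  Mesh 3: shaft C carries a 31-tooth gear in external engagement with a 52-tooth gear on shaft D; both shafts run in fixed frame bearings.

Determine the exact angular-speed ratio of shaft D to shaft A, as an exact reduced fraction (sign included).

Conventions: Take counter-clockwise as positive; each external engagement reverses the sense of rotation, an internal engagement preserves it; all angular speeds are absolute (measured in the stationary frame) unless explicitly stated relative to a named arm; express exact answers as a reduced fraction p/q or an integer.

class = fixed-axis compound train [3 meshes; 3 ratios multiply, 3 sense flips]
mesh 1 [80T→65T]: running ratio 16/13, sense −
mesh 2 [31T→94T]: running ratio 248/611, sense +
mesh 3 [31T→52T]: running ratio 1922/7943, sense −
ω_out/ω_in = -1922/7943

-1922/7943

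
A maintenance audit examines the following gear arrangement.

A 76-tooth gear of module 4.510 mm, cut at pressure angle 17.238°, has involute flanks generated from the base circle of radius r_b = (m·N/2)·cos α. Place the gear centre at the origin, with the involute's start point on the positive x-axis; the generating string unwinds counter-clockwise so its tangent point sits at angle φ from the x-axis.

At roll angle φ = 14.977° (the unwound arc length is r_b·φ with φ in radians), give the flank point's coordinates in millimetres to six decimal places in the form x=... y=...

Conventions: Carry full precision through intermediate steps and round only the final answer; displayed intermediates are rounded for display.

recognized (one wheel, involute flank): single-mesh tooth geometry, m = 4.510, N = 76
pitch radius r_p = m·N/2 = 4.510·76/2 = 171.380000
base radius r_b = r_p·cos α = 171.380000·cos 17.238° = 163.681958
roll angle φ = 14.977° = 0.26139796 rad
x = r_b·(cos φ + φ·sin φ) = 169.178899
y = r_b·(sin φ − φ·cos φ) = 0.967867

x=169.178899 y=0.967867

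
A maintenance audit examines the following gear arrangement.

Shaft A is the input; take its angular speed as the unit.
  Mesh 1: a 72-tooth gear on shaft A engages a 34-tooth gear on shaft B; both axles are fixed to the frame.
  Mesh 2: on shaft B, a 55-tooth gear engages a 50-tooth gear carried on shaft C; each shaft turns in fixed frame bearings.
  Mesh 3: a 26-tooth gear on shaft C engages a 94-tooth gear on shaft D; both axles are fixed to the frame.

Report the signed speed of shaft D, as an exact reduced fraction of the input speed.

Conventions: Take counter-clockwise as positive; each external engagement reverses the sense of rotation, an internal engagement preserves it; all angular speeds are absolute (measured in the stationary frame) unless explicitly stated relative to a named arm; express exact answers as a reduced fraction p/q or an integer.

3-mesh fixed-axis compound train (all bearings frame-fixed)
mesh 1 [72T→34T]: |ω|/ω_in = 1×72/34 = 36/17, sense flips to −
mesh 2 [55T→50T]: |ω|/ω_in = (36/17)×55/50 = 198/85, sense flips to +
mesh 3 [26T→94T]: |ω|/ω_in = (198/85)×26/94 = 2574/3995, sense flips to −
signed output speed (× input speed) = -2574/3995

-2574/3995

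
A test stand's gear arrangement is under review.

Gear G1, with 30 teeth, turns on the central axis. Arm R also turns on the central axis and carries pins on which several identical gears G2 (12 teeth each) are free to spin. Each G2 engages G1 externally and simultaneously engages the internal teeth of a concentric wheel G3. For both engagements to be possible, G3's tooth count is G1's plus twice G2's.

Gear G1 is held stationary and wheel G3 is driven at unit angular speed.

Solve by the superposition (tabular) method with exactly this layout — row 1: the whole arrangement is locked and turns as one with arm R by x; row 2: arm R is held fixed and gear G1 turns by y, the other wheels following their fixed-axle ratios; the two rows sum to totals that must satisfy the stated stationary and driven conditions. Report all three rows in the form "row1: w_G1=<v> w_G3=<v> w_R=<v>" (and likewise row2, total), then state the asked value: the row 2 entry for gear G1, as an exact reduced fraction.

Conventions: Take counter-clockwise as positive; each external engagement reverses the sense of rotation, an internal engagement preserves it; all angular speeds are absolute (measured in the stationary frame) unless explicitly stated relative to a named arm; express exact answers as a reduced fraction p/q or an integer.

row1: w_G1=9/14 w_G3=9/14 w_R=9/14
row2: w_G1=-9/14 w_G3=5/14 w_R=0
total: w_G1=0 w_G3=1 w_R=9/14
asked value: -9/14

class = planetary set [G3 = 30+2·12 = 54; Willis about the carrier]
row 1 — lock + rotate with arm: ω_sun = ω_ring = ω_arm = x
row 2 — arm fixed, fixed-axis ratios: sun y, ring −(30/54)·y, arm 0
boundary: total ω_sun = x + y = 0 and total ω_ring = x − (30/54)·y = 1  ⇒  y = -9/14, x = 9/14
row 2 ring = −(30/54)·(-9/14) = 5/14
totals (row 1 + row 2): sun 9/14 + (-9/14) = 0, ring 9/14 + 5/14 = 1, arm 9/14 + 0 = 9/14
asked cell (row2, sun) = -9/14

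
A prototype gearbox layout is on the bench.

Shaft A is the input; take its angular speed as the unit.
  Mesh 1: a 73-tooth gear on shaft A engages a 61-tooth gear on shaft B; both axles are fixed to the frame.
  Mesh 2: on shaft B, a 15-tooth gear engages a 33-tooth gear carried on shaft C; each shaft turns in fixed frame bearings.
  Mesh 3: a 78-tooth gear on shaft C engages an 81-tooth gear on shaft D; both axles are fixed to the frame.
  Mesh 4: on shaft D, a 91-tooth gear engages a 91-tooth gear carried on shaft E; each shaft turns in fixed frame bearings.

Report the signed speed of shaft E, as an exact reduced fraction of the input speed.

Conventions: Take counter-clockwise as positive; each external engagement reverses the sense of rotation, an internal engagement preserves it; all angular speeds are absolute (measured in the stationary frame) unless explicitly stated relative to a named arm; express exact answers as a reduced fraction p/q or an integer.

4-mesh fixed-axis compound train (all bearings frame-fixed)
mesh 1 [73T→61T]: |ω|/ω_in = 1×73/61 = 73/61, sense flips to −
mesh 2 [15T→33T]: |ω|/ω_in = (73/61)×15/33 = 365/671, sense flips to +
mesh 3 [78T→81T]: |ω|/ω_in = (365/671)×78/81 = 9490/18117, sense flips to −
mesh 4 [91T→91T]: |ω|/ω_in = (9490/18117)×91/91 = 9490/18117, sense flips to +
signed output speed (× input speed) = 9490/18117

9490/18117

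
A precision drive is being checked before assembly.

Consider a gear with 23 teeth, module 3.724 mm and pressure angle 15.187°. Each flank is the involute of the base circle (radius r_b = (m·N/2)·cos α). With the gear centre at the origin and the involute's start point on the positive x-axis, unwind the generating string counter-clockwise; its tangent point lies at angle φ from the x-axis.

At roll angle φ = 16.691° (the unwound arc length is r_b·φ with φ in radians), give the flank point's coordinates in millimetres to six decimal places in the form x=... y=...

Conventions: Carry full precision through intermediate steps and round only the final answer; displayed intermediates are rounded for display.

x=43.047024 y=0.337705

topology: single-mesh involute geometry — m = 3.724, N = 23
pitch radius r_p = m·N/2 = 3.724·23/2 = 42.826000
base radius r_b = r_p·cos α = 42.826000·cos 15.187° = 41.330343
roll angle φ = 16.691° = 0.29131291 rad
x = r_b·(cos φ + φ·sin φ) = 43.047024
y = r_b·(sin φ − φ·cos φ) = 0.337705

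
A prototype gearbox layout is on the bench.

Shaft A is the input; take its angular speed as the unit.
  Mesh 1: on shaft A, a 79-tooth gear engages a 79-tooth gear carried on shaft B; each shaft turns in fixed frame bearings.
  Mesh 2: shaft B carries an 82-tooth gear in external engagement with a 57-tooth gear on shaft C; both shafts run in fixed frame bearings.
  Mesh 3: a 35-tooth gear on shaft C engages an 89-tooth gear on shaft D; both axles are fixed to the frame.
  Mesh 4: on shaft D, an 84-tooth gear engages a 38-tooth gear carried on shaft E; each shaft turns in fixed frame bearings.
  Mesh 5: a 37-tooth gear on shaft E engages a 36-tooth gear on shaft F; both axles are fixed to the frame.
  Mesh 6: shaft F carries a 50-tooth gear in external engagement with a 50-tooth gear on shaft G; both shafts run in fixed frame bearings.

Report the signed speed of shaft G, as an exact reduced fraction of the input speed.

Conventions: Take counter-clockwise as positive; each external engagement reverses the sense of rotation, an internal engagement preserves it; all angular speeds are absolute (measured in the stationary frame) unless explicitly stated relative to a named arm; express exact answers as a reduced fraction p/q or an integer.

6-mesh fixed-axis compound train (all bearings frame-fixed)
mesh 1 [79T→79T]: |ω|/ω_in = 1×79/79 = 1, sense flips to −
mesh 2 [82T→57T]: |ω|/ω_in = 1×82/57 = 82/57, sense flips to +
mesh 3 [35T→89T]: |ω|/ω_in = (82/57)×35/89 = 2870/5073, sense flips to −
mesh 4 [84T→38T]: |ω|/ω_in = (2870/5073)×84/38 = 40180/32129, sense flips to +
mesh 5 [37T→36T]: |ω|/ω_in = (40180/32129)×37/36 = 371665/289161, sense flips to −
mesh 6 [50T→50T]: |ω|/ω_in = (371665/289161)×50/50 = 371665/289161, sense flips to +
signed output speed (× input speed) = 371665/289161

371665/289161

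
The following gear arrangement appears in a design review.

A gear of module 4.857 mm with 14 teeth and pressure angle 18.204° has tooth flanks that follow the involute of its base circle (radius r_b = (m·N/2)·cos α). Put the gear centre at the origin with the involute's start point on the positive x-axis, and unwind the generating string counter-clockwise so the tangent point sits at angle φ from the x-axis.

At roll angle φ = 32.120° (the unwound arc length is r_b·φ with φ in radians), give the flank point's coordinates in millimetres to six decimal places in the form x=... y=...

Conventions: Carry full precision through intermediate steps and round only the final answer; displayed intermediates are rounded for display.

single-mesh involute tooth geometry (14T wheel at module 4.857)
pitch radius r_p = m·N/2 = 4.857·14/2 = 33.999000
base radius r_b = r_p·cos α = 33.999000·cos 18.204° = 32.297358
roll angle φ = 32.120° = 0.56059976 rad
x = r_b·(cos φ + φ·sin φ) = 36.980606
y = r_b·(sin φ − φ·cos φ) = 1.837782

x=36.980606 y=1.837782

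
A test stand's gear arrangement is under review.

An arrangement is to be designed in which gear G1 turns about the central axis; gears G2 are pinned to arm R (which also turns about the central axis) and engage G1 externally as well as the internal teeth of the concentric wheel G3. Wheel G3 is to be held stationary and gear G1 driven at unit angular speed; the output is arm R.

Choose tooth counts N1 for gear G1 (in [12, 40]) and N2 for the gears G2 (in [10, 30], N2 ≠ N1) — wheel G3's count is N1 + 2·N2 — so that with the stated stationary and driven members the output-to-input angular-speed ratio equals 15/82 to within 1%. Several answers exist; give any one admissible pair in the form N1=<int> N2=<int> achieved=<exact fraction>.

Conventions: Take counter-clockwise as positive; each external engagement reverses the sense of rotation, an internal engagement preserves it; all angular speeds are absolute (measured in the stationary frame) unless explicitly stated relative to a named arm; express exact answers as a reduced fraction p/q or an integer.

design class (target 15/82): planetary set
Willis with ω_ring = 0: ω_arm/ω_sun = N1/(N1+N3); set equal to 15/82  ⇒  N3/N1 = 1/(15/82) − 1 = 67/15
N3 = N1 + 2·N2  ⇒  N2/N1 = (N3/N1 − 1)/2 = (67/15 − 1)/2 = 26/15
smallest multiple with N1 ≥ 12 and N2 ≥ 10: k = 1  ⇒  N1 = 1·15 = 15, N2 = 1·26 = 26 (N1 ≤ 40, N2 ≤ 30, N2 ≠ N1 ✓), N3 = 15 + 2·26 = 67
check: N1/(N1+N3) with N1 = 15, N3 = 67 gives 15/82; |achieved − target| = 0 ≤ 3/1640 ✓

N1=15 N2=26 achieved=15/82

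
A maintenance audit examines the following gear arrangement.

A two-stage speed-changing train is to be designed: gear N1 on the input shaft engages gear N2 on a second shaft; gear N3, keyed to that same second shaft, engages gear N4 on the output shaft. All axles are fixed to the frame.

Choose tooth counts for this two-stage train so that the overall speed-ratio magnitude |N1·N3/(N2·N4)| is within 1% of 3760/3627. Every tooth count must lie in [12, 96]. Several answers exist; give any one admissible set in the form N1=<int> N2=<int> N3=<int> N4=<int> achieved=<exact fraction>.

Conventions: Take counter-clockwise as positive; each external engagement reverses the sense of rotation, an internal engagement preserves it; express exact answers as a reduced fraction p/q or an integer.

N1=40 N2=39 N3=94 N4=93 achieved=3760/3627

design class (target 3760/3627): fixed-axis compound train
target = 3760/3627 in lowest terms: an exact hit needs N1·N3 = k·3760 and N2·N4 = k·3627 for one integer k, every count in [12, 96]; additionally prefer no 1:1 stage (N1 ≠ N2, N3 ≠ N4)
k = 1: N1·N3 = 3760 = 40·94, N2·N4 = 3627 = 39·93
achieved = 40·94/(39·93) = 3760/3627; |achieved − target| = 0 ≤ 188/18135 ✓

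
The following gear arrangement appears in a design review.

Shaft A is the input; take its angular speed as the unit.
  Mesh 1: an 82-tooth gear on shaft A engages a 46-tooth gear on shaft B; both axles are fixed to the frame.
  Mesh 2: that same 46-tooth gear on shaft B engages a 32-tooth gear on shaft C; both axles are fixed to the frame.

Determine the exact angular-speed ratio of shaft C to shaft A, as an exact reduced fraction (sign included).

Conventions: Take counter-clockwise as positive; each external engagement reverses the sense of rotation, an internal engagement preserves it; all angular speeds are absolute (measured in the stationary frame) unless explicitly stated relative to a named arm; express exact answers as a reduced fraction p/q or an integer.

class = fixed-axis compound train [2 meshes; 2 ratios multiply, 2 sense flips]
mesh 1 [82T→46T]: running ratio 41/23, sense −
mesh 2 [46T→32T]: running ratio 41/16, sense +
ω_out/ω_in = 41/16

41/16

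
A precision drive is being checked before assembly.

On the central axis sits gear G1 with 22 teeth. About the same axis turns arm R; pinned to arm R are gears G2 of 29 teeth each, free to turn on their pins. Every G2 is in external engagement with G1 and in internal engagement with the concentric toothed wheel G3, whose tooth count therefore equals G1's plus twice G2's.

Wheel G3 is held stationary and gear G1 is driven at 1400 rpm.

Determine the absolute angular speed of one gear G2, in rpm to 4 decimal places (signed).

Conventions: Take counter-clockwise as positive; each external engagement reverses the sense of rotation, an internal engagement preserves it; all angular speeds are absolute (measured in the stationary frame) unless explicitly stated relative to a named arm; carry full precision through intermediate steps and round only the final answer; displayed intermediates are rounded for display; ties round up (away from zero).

recognized (axles ride arm R): planetary set, 22/29/80 teeth
normalise by the input: solve with ω_sun = 1, then scale by 1400 rpm
ring teeth: 22 + 2·29 = 80
22(ω_sun−ω_arm) = −80(ω_ring−ω_arm),  ω_ring = 0, ω_sun = 1
22(1−ω_arm) = −80(0−ω_arm)  ⇒  102·ω_arm = 22  ⇒  ω_arm = 11/51
sun–planet mesh: 22·(1−11/51) = −29·(ω_p−ω_arm)  ⇒  ω_p−ω_arm = -880/1479
ω_p = 11/51 − 880/1479 = -11/29
scale: ω_p = -11/29 × 1400 rpm = -531.0345 rpm

-531.0345 rpm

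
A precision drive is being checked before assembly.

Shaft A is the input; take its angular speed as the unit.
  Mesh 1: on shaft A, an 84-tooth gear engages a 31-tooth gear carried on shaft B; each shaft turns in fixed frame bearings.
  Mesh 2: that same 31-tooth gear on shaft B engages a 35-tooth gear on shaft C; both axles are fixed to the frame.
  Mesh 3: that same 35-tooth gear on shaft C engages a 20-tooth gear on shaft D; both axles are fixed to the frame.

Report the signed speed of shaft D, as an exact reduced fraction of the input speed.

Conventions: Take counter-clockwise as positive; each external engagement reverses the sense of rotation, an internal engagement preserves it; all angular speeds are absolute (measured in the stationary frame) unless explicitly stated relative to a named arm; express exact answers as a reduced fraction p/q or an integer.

3-mesh fixed-axis compound train (all bearings frame-fixed)
mesh 1 [84T→31T]: |ω|/ω_in = 1×84/31 = 84/31, sense flips to −
mesh 2 [31T→35T]: |ω|/ω_in = (84/31)×31/35 = 12/5, sense flips to +
mesh 3 [35T→20T]: |ω|/ω_in = (12/5)×35/20 = 21/5, sense flips to −
signed output speed (× input speed) = -21/5

-21/5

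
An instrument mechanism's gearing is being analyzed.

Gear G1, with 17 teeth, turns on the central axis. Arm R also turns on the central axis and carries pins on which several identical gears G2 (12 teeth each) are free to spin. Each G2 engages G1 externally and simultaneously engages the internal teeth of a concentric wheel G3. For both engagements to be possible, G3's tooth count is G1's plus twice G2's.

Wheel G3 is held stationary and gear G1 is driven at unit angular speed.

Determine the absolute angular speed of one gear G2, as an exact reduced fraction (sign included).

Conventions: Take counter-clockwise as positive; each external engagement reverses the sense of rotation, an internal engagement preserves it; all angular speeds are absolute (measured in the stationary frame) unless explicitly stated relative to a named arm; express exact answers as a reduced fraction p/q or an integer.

-17/24

recognized (axles ride arm R): planetary set, 17/12/41 teeth
ring teeth: 17 + 2·12 = 41
17(ω_sun−ω_arm) = −41(ω_ring−ω_arm),  ω_ring = 0, ω_sun = 1
17(1−ω_arm) = −41(0−ω_arm)  ⇒  58·ω_arm = 17  ⇒  ω_arm = 17/58
sun–planet mesh: 17·(1−17/58) = −12·(ω_p−ω_arm)  ⇒  ω_p−ω_arm = -697/696
ω_p = 17/58 − 697/696 = -17/24
exact speed ratio = -17/24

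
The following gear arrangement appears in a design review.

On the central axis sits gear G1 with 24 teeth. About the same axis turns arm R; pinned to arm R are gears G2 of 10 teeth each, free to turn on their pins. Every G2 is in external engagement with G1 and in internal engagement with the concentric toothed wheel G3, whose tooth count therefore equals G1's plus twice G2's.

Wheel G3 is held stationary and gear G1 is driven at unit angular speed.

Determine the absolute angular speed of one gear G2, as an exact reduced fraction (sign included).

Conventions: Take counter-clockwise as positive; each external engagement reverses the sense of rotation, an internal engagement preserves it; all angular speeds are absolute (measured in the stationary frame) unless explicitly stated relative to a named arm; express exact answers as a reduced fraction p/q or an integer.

-6/5

topology: planetary set — G1 24T / G2 10T / G3 44T, arm = carrier (Willis)
ring teeth: 24 + 2·10 = 44
24(ω_sun−ω_arm) = −44(ω_ring−ω_arm),  ω_ring = 0, ω_sun = 1
24(1−ω_arm) = −44(0−ω_arm)  ⇒  68·ω_arm = 24  ⇒  ω_arm = 6/17
sun–planet mesh: 24·(1−6/17) = −10·(ω_p−ω_arm)  ⇒  ω_p−ω_arm = -132/85
ω_p = 6/17 − 132/85 = -6/5
exact speed ratio = -6/5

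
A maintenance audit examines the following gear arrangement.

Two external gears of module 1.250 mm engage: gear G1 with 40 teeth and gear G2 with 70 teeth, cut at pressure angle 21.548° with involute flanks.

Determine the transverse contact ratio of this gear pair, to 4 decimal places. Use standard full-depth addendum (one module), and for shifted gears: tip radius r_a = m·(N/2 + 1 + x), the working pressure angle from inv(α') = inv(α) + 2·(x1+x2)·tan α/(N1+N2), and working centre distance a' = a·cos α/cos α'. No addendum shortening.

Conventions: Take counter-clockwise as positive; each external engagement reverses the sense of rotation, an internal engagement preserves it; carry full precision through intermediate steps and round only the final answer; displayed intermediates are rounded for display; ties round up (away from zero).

topology: single-mesh involute geometry — m = 1.250, 40T/70T pair
base radii: r_b1 = 23.252755, r_b2 = 40.692321
tip radii: r_a1 = 26.250000, r_a2 = 45.000000
no profile shift: α' = α, a' = a
action lengths: √(r_a1²−r_b1²) = 12.180800, √(r_a2²−r_b2²) = 19.212886
base pitch p_b = π·m·cos α = 3.652534
CR = (12.180800 + 19.212886 − 68.750000·sin 21.54800°)/3.652534 = 1.681886
contact ratio ≈ 1.6819

1.6819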